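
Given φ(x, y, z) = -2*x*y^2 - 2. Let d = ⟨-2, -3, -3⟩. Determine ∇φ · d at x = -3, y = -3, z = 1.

144

∂φ/∂x = -2*y^2
∂φ/∂y = -4*x*y
∂φ/∂z = 0
∇φ at (-3, -3, 1) = (-18, -36, 0)
∇φ · d = (-18)(-2) + (-36)(-3) + (0)(-3) = 144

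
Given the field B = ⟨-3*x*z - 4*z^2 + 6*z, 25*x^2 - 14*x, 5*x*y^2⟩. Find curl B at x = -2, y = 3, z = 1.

(∇×B)₁ = ∂B₃/∂y − ∂B₂/∂z = 10*x*y
(∇×B)₂ = ∂B₁/∂z − ∂B₃/∂x = -3*x - 5*y^2 - 8*z + 6
(∇×B)₃ = ∂B₂/∂x − ∂B₁/∂y = 50*x - 14
∇×B = (10*x*y, -3*x - 5*y^2 - 8*z + 6, 50*x - 14)
At (-2, 3, 1): (-60, -41, -114).

(-60, -41, -114)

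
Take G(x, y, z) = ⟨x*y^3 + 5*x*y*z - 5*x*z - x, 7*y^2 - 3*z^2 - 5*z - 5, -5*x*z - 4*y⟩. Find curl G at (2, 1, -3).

(∇×G)₁ = ∂G₃/∂y − ∂G₂/∂z = 6*z + 1
(∇×G)₂ = ∂G₁/∂z − ∂G₃/∂x = 5*x*y - 5*x + 5*z
(∇×G)₃ = ∂G₂/∂x − ∂G₁/∂y = -3*x*y^2 - 5*x*z
∇×G = (6*z + 1, 5*x*y - 5*x + 5*z, -3*x*y^2 - 5*x*z)
At (2, 1, -3): (-17, -15, 24).

(-17, -15, 24)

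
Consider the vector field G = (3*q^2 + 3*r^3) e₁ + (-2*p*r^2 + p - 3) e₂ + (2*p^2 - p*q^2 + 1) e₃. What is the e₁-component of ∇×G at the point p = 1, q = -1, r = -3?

-10

(∇×G)_1 = ∂G₃/∂q − ∂G₂/∂r
= -2*p*q − (-4*p*r)
= -2*p*q + 4*p*r
At (1, -1, -3): -10.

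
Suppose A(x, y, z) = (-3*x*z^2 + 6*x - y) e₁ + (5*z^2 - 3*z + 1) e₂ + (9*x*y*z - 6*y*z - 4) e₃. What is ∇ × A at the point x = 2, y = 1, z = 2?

(7, -42, 1)

(∇×A)₁ = ∂A₃/∂y − ∂A₂/∂z = 9*x*z - 16*z + 3
(∇×A)₂ = ∂A₁/∂z − ∂A₃/∂x = -6*x*z - 9*y*z
(∇×A)₃ = ∂A₂/∂x − ∂A₁/∂y = 1
∇×A = (9*x*z - 16*z + 3, -6*x*z - 9*y*z, 1)
At (2, 1, 2): (7, -42, 1).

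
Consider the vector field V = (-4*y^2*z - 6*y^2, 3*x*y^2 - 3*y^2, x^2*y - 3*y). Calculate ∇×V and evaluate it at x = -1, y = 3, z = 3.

(∇×V)₁ = ∂V₃/∂y − ∂V₂/∂z = x^2 - 3
(∇×V)₂ = ∂V₁/∂z − ∂V₃/∂x = -2*x*y - 4*y^2
(∇×V)₃ = ∂V₂/∂x − ∂V₁/∂y = 3*y^2 + 8*y*z + 12*y
∇×V = (x^2 - 3, -2*x*y - 4*y^2, 3*y^2 + 8*y*z + 12*y)
At (-1, 3, 3): (-2, -30, 135).

(-2, -30, 135)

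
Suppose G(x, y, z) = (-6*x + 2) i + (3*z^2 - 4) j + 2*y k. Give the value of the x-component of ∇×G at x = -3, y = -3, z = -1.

8

(∇×G)_1 = ∂G₃/∂y − ∂G₂/∂z
= 2 − (6*z)
= -6*z + 2
At (-3, -3, -1): 8.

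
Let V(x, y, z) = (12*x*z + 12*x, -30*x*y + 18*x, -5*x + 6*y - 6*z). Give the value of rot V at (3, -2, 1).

(∇×V)₁ = ∂V₃/∂y − ∂V₂/∂z = 6
(∇×V)₂ = ∂V₁/∂z − ∂V₃/∂x = 12*x + 5
(∇×V)₃ = ∂V₂/∂x − ∂V₁/∂y = -30*y + 18
∇×V = (6, 12*x + 5, -30*y + 18)
At (3, -2, 1): (6, 41, 78).

(6, 41, 78)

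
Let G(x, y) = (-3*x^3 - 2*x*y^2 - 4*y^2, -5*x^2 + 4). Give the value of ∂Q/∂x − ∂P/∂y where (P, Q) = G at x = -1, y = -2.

2

∂G₂/∂x = -10*x
∂G₁/∂y = -4*x*y - 8*y
Scalar curl = 4*x*y - 10*x + 8*y
At (-1, -2): 2.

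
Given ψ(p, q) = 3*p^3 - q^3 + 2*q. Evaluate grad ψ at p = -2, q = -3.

∂ψ/∂p = 9*p^2
∂ψ/∂q = -3*q^2 + 2
∇ψ = (9*p^2, -3*q^2 + 2)
At (-2, -3): (36, -25).

(36, -25)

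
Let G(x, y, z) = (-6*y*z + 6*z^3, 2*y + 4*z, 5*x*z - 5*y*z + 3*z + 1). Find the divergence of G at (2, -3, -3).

∂G₁/∂x = 0
∂G₂/∂y = 2
∂G₃/∂z = 5*x - 5*y + 3
∇·G = 5*x - 5*y + 5
At (2, -3, -3): 30.

30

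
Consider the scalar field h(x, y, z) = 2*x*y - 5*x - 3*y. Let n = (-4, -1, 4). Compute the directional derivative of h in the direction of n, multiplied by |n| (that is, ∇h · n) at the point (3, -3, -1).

41

∂h/∂x = 2*y - 5
∂h/∂y = 2*x - 3
∂h/∂z = 0
∇h at (3, -3, -1) = (-11, 3, 0)
∇h · n = (-11)(-4) + (3)(-1) + (0)(4) = 41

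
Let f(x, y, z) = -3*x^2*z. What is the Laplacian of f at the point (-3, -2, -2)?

12

∂²f/∂x² = -6*z
∂²f/∂y² = 0
∂²f/∂z² = 0
∇²f = -6*z
At (-3, -2, -2): 12.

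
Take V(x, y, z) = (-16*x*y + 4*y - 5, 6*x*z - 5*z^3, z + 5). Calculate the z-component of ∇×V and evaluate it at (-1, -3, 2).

(∇×V)_3 = ∂V₂/∂x − ∂V₁/∂y
= 6*z − (-16*x + 4)
= 16*x + 6*z - 4
At (-1, -3, 2): -8.

-8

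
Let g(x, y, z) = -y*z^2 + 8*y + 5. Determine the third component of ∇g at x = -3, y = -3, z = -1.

-6

(∇g)_3 = ∂g/∂z = -2*y*z
At (-3, -3, -1): -6.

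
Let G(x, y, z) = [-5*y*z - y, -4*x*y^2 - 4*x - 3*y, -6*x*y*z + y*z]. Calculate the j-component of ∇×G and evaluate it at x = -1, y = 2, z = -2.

(∇×G)_2 = ∂G₁/∂z − ∂G₃/∂x
= -5*y − (-6*y*z)
= 6*y*z - 5*y
At (-1, 2, -2): -34.

-34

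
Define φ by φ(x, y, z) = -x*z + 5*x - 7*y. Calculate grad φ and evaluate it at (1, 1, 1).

(4, -7, -1)

∂φ/∂x = -z + 5
∂φ/∂y = -7
∂φ/∂z = -x
∇φ = (-z + 5, -7, -x)
At (1, 1, 1): (4, -7, -1).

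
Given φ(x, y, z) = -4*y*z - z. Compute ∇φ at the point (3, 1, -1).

(0, 4, -5)

∂φ/∂x = 0
∂φ/∂y = -4*z
∂φ/∂z = -4*y - 1
∇φ = (0, -4*z, -4*y - 1)
At (3, 1, -1): (0, 4, -5).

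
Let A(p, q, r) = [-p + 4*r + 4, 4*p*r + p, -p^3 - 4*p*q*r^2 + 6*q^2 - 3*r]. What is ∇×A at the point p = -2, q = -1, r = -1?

(∇×A)₁ = ∂A₃/∂q − ∂A₂/∂r = -4*p*r^2 - 4*p + 12*q
(∇×A)₂ = ∂A₁/∂r − ∂A₃/∂p = 3*p^2 + 4*q*r^2 + 4
(∇×A)₃ = ∂A₂/∂p − ∂A₁/∂q = 4*r + 1
∇×A = (-4*p*r^2 - 4*p + 12*q, 3*p^2 + 4*q*r^2 + 4, 4*r + 1)
At (-2, -1, -1): (4, 12, -3).

(4, 12, -3)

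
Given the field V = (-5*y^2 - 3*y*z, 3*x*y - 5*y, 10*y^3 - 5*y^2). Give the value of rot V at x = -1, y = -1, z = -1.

(40, 3, -16)

(∇×V)₁ = ∂V₃/∂y − ∂V₂/∂z = 30*y^2 - 10*y
(∇×V)₂ = ∂V₁/∂z − ∂V₃/∂x = -3*y
(∇×V)₃ = ∂V₂/∂x − ∂V₁/∂y = 13*y + 3*z
∇×V = (30*y^2 - 10*y, -3*y, 13*y + 3*z)
At (-1, -1, -1): (40, 3, -16).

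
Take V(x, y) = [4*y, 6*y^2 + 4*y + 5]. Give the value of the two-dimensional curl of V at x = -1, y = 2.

∂V₂/∂x = 0
∂V₁/∂y = 4
Scalar curl = -4
At (-1, 2): -4.

-4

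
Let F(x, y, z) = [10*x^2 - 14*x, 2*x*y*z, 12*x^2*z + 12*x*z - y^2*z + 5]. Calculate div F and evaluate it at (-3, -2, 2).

∂F₁/∂x = 20*x - 14
∂F₂/∂y = 2*x*z
∂F₃/∂z = 12*x^2 + 12*x - y^2
∇·F = 12*x^2 + 2*x*z + 32*x - y^2 - 14
At (-3, -2, 2): -18.

-18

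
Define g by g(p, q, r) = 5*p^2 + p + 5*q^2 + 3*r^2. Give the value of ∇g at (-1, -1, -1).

(-9, -10, -6)

∂g/∂p = 10*p + 1
∂g/∂q = 10*q
∂g/∂r = 6*r
∇g = (10*p + 1, 10*q, 6*r)
At (-1, -1, -1): (-9, -10, -6).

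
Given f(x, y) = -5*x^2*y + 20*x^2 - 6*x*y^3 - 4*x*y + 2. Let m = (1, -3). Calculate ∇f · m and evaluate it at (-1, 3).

∂f/∂x = -10*x*y + 40*x - 6*y^3 - 4*y
∂f/∂y = -5*x^2 - 18*x*y^2 - 4*x
∇f at (-1, 3) = (-184, 161)
∇f · m = (-184)(1) + (161)(-3) = -667

-667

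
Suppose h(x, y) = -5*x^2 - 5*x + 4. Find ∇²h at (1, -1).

∂²h/∂x² = -10
∂²h/∂y² = 0
∇²h = -10
At (1, -1): -10.

-10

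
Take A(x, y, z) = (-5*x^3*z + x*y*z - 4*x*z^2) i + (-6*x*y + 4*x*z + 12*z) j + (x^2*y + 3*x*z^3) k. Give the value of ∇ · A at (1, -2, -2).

48

∂A₁/∂x = -15*x^2*z + y*z - 4*z^2
∂A₂/∂y = -6*x
∂A₃/∂z = 9*x*z^2
∇·A = -15*x^2*z + 9*x*z^2 - 6*x + y*z - 4*z^2
At (1, -2, -2): 48.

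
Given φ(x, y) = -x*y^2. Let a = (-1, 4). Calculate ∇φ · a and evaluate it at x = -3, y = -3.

-63

∂φ/∂x = -y^2
∂φ/∂y = -2*x*y
∇φ at (-3, -3) = (-9, -18)
∇φ · a = (-9)(-1) + (-18)(4) = -63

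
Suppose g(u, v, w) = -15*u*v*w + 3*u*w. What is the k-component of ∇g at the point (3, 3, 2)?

-126

(∇g)_3 = ∂g/∂w = -15*u*v + 3*u
At (3, 3, 2): -126.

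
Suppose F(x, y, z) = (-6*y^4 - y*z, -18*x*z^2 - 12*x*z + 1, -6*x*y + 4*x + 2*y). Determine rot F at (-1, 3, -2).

(68, 11, 598)

(∇×F)₁ = ∂F₃/∂y − ∂F₂/∂z = 36*x*z + 6*x + 2
(∇×F)₂ = ∂F₁/∂z − ∂F₃/∂x = 5*y - 4
(∇×F)₃ = ∂F₂/∂x − ∂F₁/∂y = 24*y^3 - 18*z^2 - 11*z
∇×F = (36*x*z + 6*x + 2, 5*y - 4, 24*y^3 - 18*z^2 - 11*z)
At (-1, 3, -2): (68, 11, 598).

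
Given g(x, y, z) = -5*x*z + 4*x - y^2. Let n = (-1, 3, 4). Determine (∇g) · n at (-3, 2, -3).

29

∂g/∂x = -5*z + 4
∂g/∂y = -2*y
∂g/∂z = -5*x
∇g at (-3, 2, -3) = (19, -4, 15)
∇g · n = (19)(-1) + (-4)(3) + (15)(4) = 29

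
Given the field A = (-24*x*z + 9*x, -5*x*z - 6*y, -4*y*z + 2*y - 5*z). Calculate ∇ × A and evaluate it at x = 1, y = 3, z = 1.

(∇×A)₁ = ∂A₃/∂y − ∂A₂/∂z = 5*x - 4*z + 2
(∇×A)₂ = ∂A₁/∂z − ∂A₃/∂x = -24*x
(∇×A)₃ = ∂A₂/∂x − ∂A₁/∂y = -5*z
∇×A = (5*x - 4*z + 2, -24*x, -5*z)
At (1, 3, 1): (3, -24, -5).

(3, -24, -5)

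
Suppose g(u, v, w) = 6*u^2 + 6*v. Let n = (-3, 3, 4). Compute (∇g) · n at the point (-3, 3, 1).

∂g/∂u = 12*u
∂g/∂v = 6
∂g/∂w = 0
∇g at (-3, 3, 1) = (-36, 6, 0)
∇g · n = (-36)(-3) + (6)(3) + (0)(4) = 126

126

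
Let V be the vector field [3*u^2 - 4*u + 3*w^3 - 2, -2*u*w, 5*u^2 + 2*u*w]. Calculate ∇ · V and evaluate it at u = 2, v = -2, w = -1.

∂V₁/∂u = 6*u - 4
∂V₂/∂v = 0
∂V₃/∂w = 2*u
∇·V = 8*u - 4
At (2, -2, -1): 12.

12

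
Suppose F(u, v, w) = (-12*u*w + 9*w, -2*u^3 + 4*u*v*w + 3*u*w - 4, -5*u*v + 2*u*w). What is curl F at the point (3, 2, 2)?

(∇×F)₁ = ∂F₃/∂v − ∂F₂/∂w = -4*u*v - 8*u
(∇×F)₂ = ∂F₁/∂w − ∂F₃/∂u = -12*u + 5*v - 2*w + 9
(∇×F)₃ = ∂F₂/∂u − ∂F₁/∂v = -6*u^2 + 4*v*w + 3*w
∇×F = (-4*u*v - 8*u, -12*u + 5*v - 2*w + 9, -6*u^2 + 4*v*w + 3*w)
At (3, 2, 2): (-48, -21, -32).

(-48, -21, -32)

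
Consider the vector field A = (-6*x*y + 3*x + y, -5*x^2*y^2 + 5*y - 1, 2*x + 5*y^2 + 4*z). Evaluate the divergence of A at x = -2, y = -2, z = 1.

104

∂A₁/∂x = -6*y + 3
∂A₂/∂y = -10*x^2*y + 5
∂A₃/∂z = 4
∇·A = -10*x^2*y - 6*y + 12
At (-2, -2, 1): 104.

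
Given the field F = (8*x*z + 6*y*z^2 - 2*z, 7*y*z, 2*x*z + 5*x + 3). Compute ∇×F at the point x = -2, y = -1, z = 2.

(7, -51, -24)

(∇×F)₁ = ∂F₃/∂y − ∂F₂/∂z = -7*y
(∇×F)₂ = ∂F₁/∂z − ∂F₃/∂x = 8*x + 12*y*z - 2*z - 7
(∇×F)₃ = ∂F₂/∂x − ∂F₁/∂y = -6*z^2
∇×F = (-7*y, 8*x + 12*y*z - 2*z - 7, -6*z^2)
At (-2, -1, 2): (7, -51, -24).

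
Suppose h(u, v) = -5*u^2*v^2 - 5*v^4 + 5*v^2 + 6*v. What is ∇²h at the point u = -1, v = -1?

-70

∂²h/∂u² = -10*v^2
∂²h/∂v² = 10*(-u^2 - 6*v^2 + 1)
∇²h = -10*u^2 - 70*v^2 + 10
At (-1, -1): -70.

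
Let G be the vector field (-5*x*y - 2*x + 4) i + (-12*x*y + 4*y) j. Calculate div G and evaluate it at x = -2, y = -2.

36

∂G₁/∂x = -5*y - 2
∂G₂/∂y = -12*x + 4
∇·G = -12*x - 5*y + 2
At (-2, -2): 36.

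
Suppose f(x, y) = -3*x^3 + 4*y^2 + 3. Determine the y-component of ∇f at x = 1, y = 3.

24

(∇f)_2 = ∂f/∂y = 8*y
At (1, 3): 24.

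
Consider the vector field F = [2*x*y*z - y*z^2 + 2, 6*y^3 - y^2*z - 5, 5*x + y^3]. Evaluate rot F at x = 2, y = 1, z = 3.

(4, -7, -3)

(∇×F)₁ = ∂F₃/∂y − ∂F₂/∂z = 4*y^2
(∇×F)₂ = ∂F₁/∂z − ∂F₃/∂x = 2*x*y - 2*y*z - 5
(∇×F)₃ = ∂F₂/∂x − ∂F₁/∂y = -2*x*z + z^2
∇×F = (4*y^2, 2*x*y - 2*y*z - 5, -2*x*z + z^2)
At (2, 1, 3): (4, -7, -3).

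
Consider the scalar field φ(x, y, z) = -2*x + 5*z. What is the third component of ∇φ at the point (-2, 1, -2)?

5

(∇φ)_3 = ∂φ/∂z = 5
At (-2, 1, -2): 5.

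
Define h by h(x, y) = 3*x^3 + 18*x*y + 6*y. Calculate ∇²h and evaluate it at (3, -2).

54

∂²h/∂x² = 18*x
∂²h/∂y² = 0
∇²h = 18*x
At (3, -2): 54.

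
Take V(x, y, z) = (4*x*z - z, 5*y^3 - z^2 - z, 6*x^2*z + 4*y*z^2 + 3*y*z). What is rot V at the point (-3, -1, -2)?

(∇×V)₁ = ∂V₃/∂y − ∂V₂/∂z = 4*z^2 + 5*z + 1
(∇×V)₂ = ∂V₁/∂z − ∂V₃/∂x = -12*x*z + 4*x - 1
(∇×V)₃ = ∂V₂/∂x − ∂V₁/∂y = 0
∇×V = (4*z^2 + 5*z + 1, -12*x*z + 4*x - 1, 0)
At (-3, -1, -2): (7, -85, 0).

(7, -85, 0)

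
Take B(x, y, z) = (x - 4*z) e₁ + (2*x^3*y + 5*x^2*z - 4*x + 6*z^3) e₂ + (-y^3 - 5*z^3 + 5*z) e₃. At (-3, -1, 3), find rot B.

(-210, -4, -148)

(∇×B)₁ = ∂B₃/∂y − ∂B₂/∂z = -5*x^2 - 3*y^2 - 18*z^2
(∇×B)₂ = ∂B₁/∂z − ∂B₃/∂x = -4
(∇×B)₃ = ∂B₂/∂x − ∂B₁/∂y = 6*x^2*y + 10*x*z - 4
∇×B = (-5*x^2 - 3*y^2 - 18*z^2, -4, 6*x^2*y + 10*x*z - 4)
At (-3, -1, 3): (-210, -4, -148).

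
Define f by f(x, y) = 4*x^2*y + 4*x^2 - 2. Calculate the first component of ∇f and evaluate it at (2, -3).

(∇f)_1 = ∂f/∂x = 8*x*y + 8*x
At (2, -3): -32.

-32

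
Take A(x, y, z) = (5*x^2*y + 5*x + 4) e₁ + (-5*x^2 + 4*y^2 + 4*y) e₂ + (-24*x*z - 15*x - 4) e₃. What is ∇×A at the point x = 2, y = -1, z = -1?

(0, -9, -40)

(∇×A)₁ = ∂A₃/∂y − ∂A₂/∂z = 0
(∇×A)₂ = ∂A₁/∂z − ∂A₃/∂x = 24*z + 15
(∇×A)₃ = ∂A₂/∂x − ∂A₁/∂y = -5*x^2 - 10*x
∇×A = (0, 24*z + 15, -5*x^2 - 10*x)
At (2, -1, -1): (0, -9, -40).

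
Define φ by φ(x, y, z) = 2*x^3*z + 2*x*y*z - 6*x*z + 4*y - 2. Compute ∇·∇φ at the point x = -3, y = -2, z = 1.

-36

∂²φ/∂x² = 12*x*z
∂²φ/∂y² = 0
∂²φ/∂z² = 0
∇²φ = 12*x*z
At (-3, -2, 1): -36.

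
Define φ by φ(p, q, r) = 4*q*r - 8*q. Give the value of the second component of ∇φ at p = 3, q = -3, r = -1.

-12

(∇φ)_2 = ∂φ/∂q = 4*r - 8
At (3, -3, -1): -12.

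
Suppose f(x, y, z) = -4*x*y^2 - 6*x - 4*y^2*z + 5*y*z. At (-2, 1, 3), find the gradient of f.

(-10, 7, 1)

∂f/∂x = -4*y^2 - 6
∂f/∂y = -8*x*y - 8*y*z + 5*z
∂f/∂z = -4*y^2 + 5*y
∇f = (-4*y^2 - 6, -8*x*y - 8*y*z + 5*z, -4*y^2 + 5*y)
At (-2, 1, 3): (-10, 7, 1).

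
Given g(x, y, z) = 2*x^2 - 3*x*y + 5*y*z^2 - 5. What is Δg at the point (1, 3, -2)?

34

∂²g/∂x² = 4
∂²g/∂y² = 0
∂²g/∂z² = 10*y
∇²g = 10*y + 4
At (1, 3, -2): 34.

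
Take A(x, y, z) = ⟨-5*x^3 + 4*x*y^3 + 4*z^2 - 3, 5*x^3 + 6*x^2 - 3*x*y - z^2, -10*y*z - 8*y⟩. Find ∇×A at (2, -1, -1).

(0, -8, 63)

(∇×A)₁ = ∂A₃/∂y − ∂A₂/∂z = -8*z - 8
(∇×A)₂ = ∂A₁/∂z − ∂A₃/∂x = 8*z
(∇×A)₃ = ∂A₂/∂x − ∂A₁/∂y = 15*x^2 - 12*x*y^2 + 12*x - 3*y
∇×A = (-8*z - 8, 8*z, 15*x^2 - 12*x*y^2 + 12*x - 3*y)
At (2, -1, -1): (0, -8, 63).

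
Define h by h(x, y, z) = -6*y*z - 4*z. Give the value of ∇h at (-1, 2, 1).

∂h/∂x = 0
∂h/∂y = -6*z
∂h/∂z = -6*y - 4
∇h = (0, -6*z, -6*y - 4)
At (-1, 2, 1): (0, -6, -16).

(0, -6, -16)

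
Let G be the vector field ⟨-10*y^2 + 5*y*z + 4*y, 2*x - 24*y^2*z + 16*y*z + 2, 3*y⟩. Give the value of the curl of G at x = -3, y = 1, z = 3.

(11, 5, 3)

(∇×G)₁ = ∂G₃/∂y − ∂G₂/∂z = 24*y^2 - 16*y + 3
(∇×G)₂ = ∂G₁/∂z − ∂G₃/∂x = 5*y
(∇×G)₃ = ∂G₂/∂x − ∂G₁/∂y = 20*y - 5*z - 2
∇×G = (24*y^2 - 16*y + 3, 5*y, 20*y - 5*z - 2)
At (-3, 1, 3): (11, 5, 3).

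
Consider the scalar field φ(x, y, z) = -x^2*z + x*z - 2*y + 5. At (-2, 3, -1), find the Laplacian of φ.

∂²φ/∂x² = -2*z
∂²φ/∂y² = 0
∂²φ/∂z² = 0
∇²φ = -2*z
At (-2, 3, -1): 2.

2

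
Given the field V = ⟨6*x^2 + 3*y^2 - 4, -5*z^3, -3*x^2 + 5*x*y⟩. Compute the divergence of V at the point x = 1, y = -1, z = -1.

∂V₁/∂x = 12*x
∂V₂/∂y = 0
∂V₃/∂z = 0
∇·V = 12*x
At (1, -1, -1): 12.

12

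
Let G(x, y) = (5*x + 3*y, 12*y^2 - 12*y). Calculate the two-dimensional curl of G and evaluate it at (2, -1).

-3

∂G₂/∂x = 0
∂G₁/∂y = 3
Scalar curl = -3
At (2, -1): -3.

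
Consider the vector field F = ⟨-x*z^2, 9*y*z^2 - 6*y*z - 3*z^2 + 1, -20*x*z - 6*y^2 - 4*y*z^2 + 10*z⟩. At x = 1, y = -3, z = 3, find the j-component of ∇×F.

54

(∇×F)_2 = ∂F₁/∂z − ∂F₃/∂x
= -2*x*z − (-20*z)
= -2*x*z + 20*z
At (1, -3, 3): 54.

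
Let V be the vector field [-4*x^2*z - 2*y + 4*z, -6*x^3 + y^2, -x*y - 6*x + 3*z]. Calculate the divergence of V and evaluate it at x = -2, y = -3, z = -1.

-19

∂V₁/∂x = -8*x*z
∂V₂/∂y = 2*y
∂V₃/∂z = 3
∇·V = -8*x*z + 2*y + 3
At (-2, -3, -1): -19.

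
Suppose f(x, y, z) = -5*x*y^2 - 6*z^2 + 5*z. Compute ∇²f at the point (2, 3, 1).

∂²f/∂x² = 0
∂²f/∂y² = -10*x
∂²f/∂z² = -12
∇²f = -10*x - 12
At (2, 3, 1): -32.

-32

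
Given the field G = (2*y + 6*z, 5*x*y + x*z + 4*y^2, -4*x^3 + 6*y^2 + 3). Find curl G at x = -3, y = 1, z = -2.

(∇×G)₁ = ∂G₃/∂y − ∂G₂/∂z = -x + 12*y
(∇×G)₂ = ∂G₁/∂z − ∂G₃/∂x = 12*x^2 + 6
(∇×G)₃ = ∂G₂/∂x − ∂G₁/∂y = 5*y + z - 2
∇×G = (-x + 12*y, 12*x^2 + 6, 5*y + z - 2)
At (-3, 1, -2): (15, 114, 1).

(15, 114, 1)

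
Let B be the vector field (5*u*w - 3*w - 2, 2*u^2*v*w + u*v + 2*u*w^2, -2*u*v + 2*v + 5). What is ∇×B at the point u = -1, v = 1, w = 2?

(∇×B)₁ = ∂B₃/∂v − ∂B₂/∂w = -2*u^2*v - 4*u*w - 2*u + 2
(∇×B)₂ = ∂B₁/∂w − ∂B₃/∂u = 5*u + 2*v - 3
(∇×B)₃ = ∂B₂/∂u − ∂B₁/∂v = 4*u*v*w + v + 2*w^2
∇×B = (-2*u^2*v - 4*u*w - 2*u + 2, 5*u + 2*v - 3, 4*u*v*w + v + 2*w^2)
At (-1, 1, 2): (10, -6, 1).

(10, -6, 1)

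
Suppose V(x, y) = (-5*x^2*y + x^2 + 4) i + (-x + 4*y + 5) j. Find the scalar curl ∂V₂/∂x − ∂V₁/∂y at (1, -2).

4

∂V₂/∂x = -1
∂V₁/∂y = -5*x^2
Scalar curl = 5*x^2 - 1
At (1, -2): 4.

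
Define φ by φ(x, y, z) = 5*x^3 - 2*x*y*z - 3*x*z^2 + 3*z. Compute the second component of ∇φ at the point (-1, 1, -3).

-6

(∇φ)_2 = ∂φ/∂y = -2*x*z
At (-1, 1, -3): -6.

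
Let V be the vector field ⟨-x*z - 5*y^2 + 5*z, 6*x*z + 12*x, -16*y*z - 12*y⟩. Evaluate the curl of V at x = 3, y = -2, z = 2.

(∇×V)₁ = ∂V₃/∂y − ∂V₂/∂z = -6*x - 16*z - 12
(∇×V)₂ = ∂V₁/∂z − ∂V₃/∂x = -x + 5
(∇×V)₃ = ∂V₂/∂x − ∂V₁/∂y = 10*y + 6*z + 12
∇×V = (-6*x - 16*z - 12, -x + 5, 10*y + 6*z + 12)
At (3, -2, 2): (-62, 2, 4).

(-62, 2, 4)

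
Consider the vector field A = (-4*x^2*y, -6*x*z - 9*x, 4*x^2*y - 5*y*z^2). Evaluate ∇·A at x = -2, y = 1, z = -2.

36

∂A₁/∂x = -8*x*y
∂A₂/∂y = 0
∂A₃/∂z = -10*y*z
∇·A = -8*x*y - 10*y*z
At (-2, 1, -2): 36.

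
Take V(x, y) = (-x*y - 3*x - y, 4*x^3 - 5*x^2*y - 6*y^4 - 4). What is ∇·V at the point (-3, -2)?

∂V₁/∂x = -y - 3
∂V₂/∂y = -5*x^2 - 24*y^3
∇·V = -5*x^2 - 24*y^3 - y - 3
At (-3, -2): 146.

146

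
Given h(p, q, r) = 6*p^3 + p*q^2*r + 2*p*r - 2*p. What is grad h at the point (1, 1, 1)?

∂h/∂p = 18*p^2 + q^2*r + 2*r - 2
∂h/∂q = 2*p*q*r
∂h/∂r = p*q^2 + 2*p
∇h = (18*p^2 + q^2*r + 2*r - 2, 2*p*q*r, p*q^2 + 2*p)
At (1, 1, 1): (19, 2, 3).

(19, 2, 3)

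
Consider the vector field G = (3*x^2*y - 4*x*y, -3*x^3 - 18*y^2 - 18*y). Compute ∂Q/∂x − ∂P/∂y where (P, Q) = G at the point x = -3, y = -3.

∂G₂/∂x = -9*x^2
∂G₁/∂y = 3*x^2 - 4*x
Scalar curl = -12*x^2 + 4*x
At (-3, -3): -120.

-120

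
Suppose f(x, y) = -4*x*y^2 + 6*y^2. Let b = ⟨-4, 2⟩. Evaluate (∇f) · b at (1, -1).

∂f/∂x = -4*y^2
∂f/∂y = -8*x*y + 12*y
∇f at (1, -1) = (-4, -4)
∇f · b = (-4)(-4) + (-4)(2) = 8

8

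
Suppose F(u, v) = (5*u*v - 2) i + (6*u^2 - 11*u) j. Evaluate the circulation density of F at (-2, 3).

-25

∂F₂/∂u = 12*u - 11
∂F₁/∂v = 5*u
Scalar curl = 7*u - 11
At (-2, 3): -25.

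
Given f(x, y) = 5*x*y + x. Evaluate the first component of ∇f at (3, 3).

16

(∇f)_1 = ∂f/∂x = 5*y + 1
At (3, 3): 16.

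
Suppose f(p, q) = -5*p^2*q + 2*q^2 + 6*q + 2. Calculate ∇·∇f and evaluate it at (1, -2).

24

∂²f/∂p² = -10*q
∂²f/∂q² = 4
∇²f = -10*q + 4
At (1, -2): 24.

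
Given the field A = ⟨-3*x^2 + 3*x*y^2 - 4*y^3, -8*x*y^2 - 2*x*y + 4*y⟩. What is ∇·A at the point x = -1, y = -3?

∂A₁/∂x = -6*x + 3*y^2
∂A₂/∂y = -16*x*y - 2*x + 4
∇·A = -16*x*y - 8*x + 3*y^2 + 4
At (-1, -3): -9.

-9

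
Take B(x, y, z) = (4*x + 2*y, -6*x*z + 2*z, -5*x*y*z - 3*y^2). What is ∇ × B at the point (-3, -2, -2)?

(∇×B)₁ = ∂B₃/∂y − ∂B₂/∂z = -5*x*z + 6*x - 6*y - 2
(∇×B)₂ = ∂B₁/∂z − ∂B₃/∂x = 5*y*z
(∇×B)₃ = ∂B₂/∂x − ∂B₁/∂y = -6*z - 2
∇×B = (-5*x*z + 6*x - 6*y - 2, 5*y*z, -6*z - 2)
At (-3, -2, -2): (-38, 20, 10).

(-38, 20, 10)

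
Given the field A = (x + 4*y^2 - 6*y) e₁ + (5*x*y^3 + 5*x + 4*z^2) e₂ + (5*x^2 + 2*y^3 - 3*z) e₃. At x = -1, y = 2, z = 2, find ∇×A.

(∇×A)₁ = ∂A₃/∂y − ∂A₂/∂z = 6*y^2 - 8*z
(∇×A)₂ = ∂A₁/∂z − ∂A₃/∂x = -10*x
(∇×A)₃ = ∂A₂/∂x − ∂A₁/∂y = 5*y^3 - 8*y + 11
∇×A = (6*y^2 - 8*z, -10*x, 5*y^3 - 8*y + 11)
At (-1, 2, 2): (8, 10, 35).

(8, 10, 35)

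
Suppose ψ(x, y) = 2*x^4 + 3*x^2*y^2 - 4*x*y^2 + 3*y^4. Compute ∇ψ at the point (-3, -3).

∂ψ/∂x = 8*x^3 + 6*x*y^2 - 4*y^2
∂ψ/∂y = 6*x^2*y - 8*x*y + 12*y^3
∇ψ = (8*x^3 + 6*x*y^2 - 4*y^2, 6*x^2*y - 8*x*y + 12*y^3)
At (-3, -3): (-414, -558).

(-414, -558)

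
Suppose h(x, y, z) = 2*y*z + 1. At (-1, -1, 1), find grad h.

(0, 2, -2)

∂h/∂x = 0
∂h/∂y = 2*z
∂h/∂z = 2*y
∇h = (0, 2*z, 2*y)
At (-1, -1, 1): (0, 2, -2).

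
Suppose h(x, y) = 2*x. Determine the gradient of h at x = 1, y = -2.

(2, 0)

∂h/∂x = 2
∂h/∂y = 0
∇h = (2, 0)
At (1, -2): (2, 0).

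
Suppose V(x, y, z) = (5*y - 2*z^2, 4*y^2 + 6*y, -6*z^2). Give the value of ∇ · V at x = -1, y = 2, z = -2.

∂V₁/∂x = 0
∂V₂/∂y = 8*y + 6
∂V₃/∂z = -12*z
∇·V = 8*y - 12*z + 6
At (-1, 2, -2): 46.

46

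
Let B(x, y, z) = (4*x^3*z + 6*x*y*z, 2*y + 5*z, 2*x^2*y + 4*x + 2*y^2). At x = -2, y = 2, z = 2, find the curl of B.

(11, -44, 24)

(∇×B)₁ = ∂B₃/∂y − ∂B₂/∂z = 2*x^2 + 4*y - 5
(∇×B)₂ = ∂B₁/∂z − ∂B₃/∂x = 4*x^3 + 2*x*y - 4
(∇×B)₃ = ∂B₂/∂x − ∂B₁/∂y = -6*x*z
∇×B = (2*x^2 + 4*y - 5, 4*x^3 + 2*x*y - 4, -6*x*z)
At (-2, 2, 2): (11, -44, 24).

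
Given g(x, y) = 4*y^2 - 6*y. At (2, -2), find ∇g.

(0, -22)

∂g/∂x = 0
∂g/∂y = 8*y - 6
∇g = (0, 8*y - 6)
At (2, -2): (0, -22).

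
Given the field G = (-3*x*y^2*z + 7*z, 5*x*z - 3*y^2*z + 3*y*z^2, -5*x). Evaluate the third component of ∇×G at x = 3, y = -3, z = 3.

(∇×G)_3 = ∂G₂/∂x − ∂G₁/∂y
= 5*z − (-6*x*y*z)
= 6*x*y*z + 5*z
At (3, -3, 3): -147.

-147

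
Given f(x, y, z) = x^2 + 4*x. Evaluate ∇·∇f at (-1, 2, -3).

2

∂²f/∂x² = 2
∂²f/∂y² = 0
∂²f/∂z² = 0
∇²f = 2
At (-1, 2, -3): 2.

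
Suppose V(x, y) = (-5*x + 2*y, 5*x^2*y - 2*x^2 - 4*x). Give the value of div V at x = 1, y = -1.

0

∂V₁/∂x = -5
∂V₂/∂y = 5*x^2
∇·V = 5*x^2 - 5
At (1, -1): 0.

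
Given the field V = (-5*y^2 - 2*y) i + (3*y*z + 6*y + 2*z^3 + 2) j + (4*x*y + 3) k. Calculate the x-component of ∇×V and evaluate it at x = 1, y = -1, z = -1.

1

(∇×V)_1 = ∂V₃/∂y − ∂V₂/∂z
= 4*x − (3*y + 6*z^2)
= 4*x - 3*y - 6*z^2
At (1, -1, -1): 1.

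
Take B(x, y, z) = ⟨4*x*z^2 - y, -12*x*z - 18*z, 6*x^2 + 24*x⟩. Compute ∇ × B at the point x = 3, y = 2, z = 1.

(54, -36, -11)

(∇×B)₁ = ∂B₃/∂y − ∂B₂/∂z = 12*x + 18
(∇×B)₂ = ∂B₁/∂z − ∂B₃/∂x = 8*x*z - 12*x - 24
(∇×B)₃ = ∂B₂/∂x − ∂B₁/∂y = -12*z + 1
∇×B = (12*x + 18, 8*x*z - 12*x - 24, -12*z + 1)
At (3, 2, 1): (54, -36, -11).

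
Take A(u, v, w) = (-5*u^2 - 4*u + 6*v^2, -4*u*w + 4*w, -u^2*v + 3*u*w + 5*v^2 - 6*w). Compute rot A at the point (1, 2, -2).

(19, 10, -16)

(∇×A)₁ = ∂A₃/∂v − ∂A₂/∂w = -u^2 + 4*u + 10*v - 4
(∇×A)₂ = ∂A₁/∂w − ∂A₃/∂u = 2*u*v - 3*w
(∇×A)₃ = ∂A₂/∂u − ∂A₁/∂v = -12*v - 4*w
∇×A = (-u^2 + 4*u + 10*v - 4, 2*u*v - 3*w, -12*v - 4*w)
At (1, 2, -2): (19, 10, -16).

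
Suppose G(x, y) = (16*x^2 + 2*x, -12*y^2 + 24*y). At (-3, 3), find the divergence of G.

∂G₁/∂x = 32*x + 2
∂G₂/∂y = -24*y + 24
∇·G = 32*x - 24*y + 26
At (-3, 3): -142.

-142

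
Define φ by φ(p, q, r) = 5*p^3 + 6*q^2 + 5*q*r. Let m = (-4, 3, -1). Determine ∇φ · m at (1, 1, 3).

∂φ/∂p = 15*p^2
∂φ/∂q = 12*q + 5*r
∂φ/∂r = 5*q
∇φ at (1, 1, 3) = (15, 27, 5)
∇φ · m = (15)(-4) + (27)(3) + (5)(-1) = 16

16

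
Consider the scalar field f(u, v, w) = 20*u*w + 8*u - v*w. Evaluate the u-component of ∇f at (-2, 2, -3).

(∇f)_1 = ∂f/∂u = 20*w + 8
At (-2, 2, -3): -52.

-52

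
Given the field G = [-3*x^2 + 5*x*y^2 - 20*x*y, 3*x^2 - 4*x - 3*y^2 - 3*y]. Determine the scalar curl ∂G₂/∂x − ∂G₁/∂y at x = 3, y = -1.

104

∂G₂/∂x = 6*x - 4
∂G₁/∂y = 10*x*y - 20*x
Scalar curl = -10*x*y + 26*x - 4
At (3, -1): 104.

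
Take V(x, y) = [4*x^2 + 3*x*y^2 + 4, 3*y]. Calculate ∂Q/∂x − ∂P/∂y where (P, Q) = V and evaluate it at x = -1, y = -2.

-12

∂V₂/∂x = 0
∂V₁/∂y = 6*x*y
Scalar curl = -6*x*y
At (-1, -2): -12.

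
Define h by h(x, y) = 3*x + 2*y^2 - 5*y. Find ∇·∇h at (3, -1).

4

∂²h/∂x² = 0
∂²h/∂y² = 4
∇²h = 4
At (3, -1): 4.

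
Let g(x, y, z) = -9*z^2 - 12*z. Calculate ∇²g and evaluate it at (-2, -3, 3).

-18

∂²g/∂x² = 0
∂²g/∂y² = 0
∂²g/∂z² = -18
∇²g = -18
At (-2, -3, 3): -18.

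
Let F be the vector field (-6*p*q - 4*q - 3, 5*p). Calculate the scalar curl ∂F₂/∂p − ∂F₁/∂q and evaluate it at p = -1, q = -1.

∂F₂/∂p = 5
∂F₁/∂q = -6*p - 4
Scalar curl = 6*p + 9
At (-1, -1): 3.

3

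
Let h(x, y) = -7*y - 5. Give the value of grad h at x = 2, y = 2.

∂h/∂x = 0
∂h/∂y = -7
∇h = (0, -7)
At (2, 2): (0, -7).

(0, -7)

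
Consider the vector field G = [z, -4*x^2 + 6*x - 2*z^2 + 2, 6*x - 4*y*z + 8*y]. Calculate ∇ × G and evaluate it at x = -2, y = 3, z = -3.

(8, -5, 22)

(∇×G)₁ = ∂G₃/∂y − ∂G₂/∂z = 8
(∇×G)₂ = ∂G₁/∂z − ∂G₃/∂x = -5
(∇×G)₃ = ∂G₂/∂x − ∂G₁/∂y = -8*x + 6
∇×G = (8, -5, -8*x + 6)
At (-2, 3, -3): (8, -5, 22).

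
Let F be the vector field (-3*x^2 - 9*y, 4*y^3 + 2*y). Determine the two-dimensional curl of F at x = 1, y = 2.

∂F₂/∂x = 0
∂F₁/∂y = -9
Scalar curl = 9
At (1, 2): 9.

9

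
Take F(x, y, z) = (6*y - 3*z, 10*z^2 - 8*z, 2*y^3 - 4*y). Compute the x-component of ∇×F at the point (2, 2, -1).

48

(∇×F)_1 = ∂F₃/∂y − ∂F₂/∂z
= 6*y^2 - 4 − (20*z - 8)
= 6*y^2 - 20*z + 4
At (2, 2, -1): 48.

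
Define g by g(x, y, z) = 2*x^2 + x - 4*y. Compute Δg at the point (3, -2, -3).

∂²g/∂x² = 4
∂²g/∂y² = 0
∂²g/∂z² = 0
∇²g = 4
At (3, -2, -3): 4.

4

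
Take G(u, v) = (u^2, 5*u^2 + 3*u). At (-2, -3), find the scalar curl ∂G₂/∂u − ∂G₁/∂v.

-17

∂G₂/∂u = 10*u + 3
∂G₁/∂v = 0
Scalar curl = 10*u + 3
At (-2, -3): -17.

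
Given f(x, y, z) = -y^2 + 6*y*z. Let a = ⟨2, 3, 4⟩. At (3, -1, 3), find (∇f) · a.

36

∂f/∂x = 0
∂f/∂y = -2*y + 6*z
∂f/∂z = 6*y
∇f at (3, -1, 3) = (0, 20, -6)
∇f · a = (0)(2) + (20)(3) + (-6)(4) = 36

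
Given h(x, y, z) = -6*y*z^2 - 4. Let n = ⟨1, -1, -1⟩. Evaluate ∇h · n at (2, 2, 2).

72

∂h/∂x = 0
∂h/∂y = -6*z^2
∂h/∂z = -12*y*z
∇h at (2, 2, 2) = (0, -24, -48)
∇h · n = (0)(1) + (-24)(-1) + (-48)(-1) = 72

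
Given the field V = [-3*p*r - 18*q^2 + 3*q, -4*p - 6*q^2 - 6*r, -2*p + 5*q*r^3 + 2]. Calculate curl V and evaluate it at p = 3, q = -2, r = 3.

(141, -7, -79)

(∇×V)₁ = ∂V₃/∂q − ∂V₂/∂r = 5*r^3 + 6
(∇×V)₂ = ∂V₁/∂r − ∂V₃/∂p = -3*p + 2
(∇×V)₃ = ∂V₂/∂p − ∂V₁/∂q = 36*q - 7
∇×V = (5*r^3 + 6, -3*p + 2, 36*q - 7)
At (3, -2, 3): (141, -7, -79).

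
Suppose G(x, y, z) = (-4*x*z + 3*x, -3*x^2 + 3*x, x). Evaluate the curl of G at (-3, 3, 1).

(0, 11, 21)

(∇×G)₁ = ∂G₃/∂y − ∂G₂/∂z = 0
(∇×G)₂ = ∂G₁/∂z − ∂G₃/∂x = -4*x - 1
(∇×G)₃ = ∂G₂/∂x − ∂G₁/∂y = -6*x + 3
∇×G = (0, -4*x - 1, -6*x + 3)
At (-3, 3, 1): (0, 11, 21).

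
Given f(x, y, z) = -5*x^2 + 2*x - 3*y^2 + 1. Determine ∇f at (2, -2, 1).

∂f/∂x = -10*x + 2
∂f/∂y = -6*y
∂f/∂z = 0
∇f = (-10*x + 2, -6*y, 0)
At (2, -2, 1): (-18, 12, 0).

(-18, 12, 0)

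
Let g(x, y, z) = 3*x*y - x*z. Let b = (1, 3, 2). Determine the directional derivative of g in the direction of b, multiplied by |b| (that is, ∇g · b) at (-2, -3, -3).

-20

∂g/∂x = 3*y - z
∂g/∂y = 3*x
∂g/∂z = -x
∇g at (-2, -3, -3) = (-6, -6, 2)
∇g · b = (-6)(1) + (-6)(3) + (2)(2) = -20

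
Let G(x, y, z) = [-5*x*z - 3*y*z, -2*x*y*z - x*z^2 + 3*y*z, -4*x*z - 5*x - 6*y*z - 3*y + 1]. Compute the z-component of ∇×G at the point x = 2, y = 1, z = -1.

-2

(∇×G)_3 = ∂G₂/∂x − ∂G₁/∂y
= -2*y*z - z^2 − (-3*z)
= -2*y*z - z^2 + 3*z
At (2, 1, -1): -2.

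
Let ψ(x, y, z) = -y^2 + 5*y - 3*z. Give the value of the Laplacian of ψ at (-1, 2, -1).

-2

∂²ψ/∂x² = 0
∂²ψ/∂y² = -2
∂²ψ/∂z² = 0
∇²ψ = -2
At (-1, 2, -1): -2.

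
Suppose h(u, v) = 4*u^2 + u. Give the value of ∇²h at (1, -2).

8

∂²h/∂u² = 8
∂²h/∂v² = 0
∇²h = 8
At (1, -2): 8.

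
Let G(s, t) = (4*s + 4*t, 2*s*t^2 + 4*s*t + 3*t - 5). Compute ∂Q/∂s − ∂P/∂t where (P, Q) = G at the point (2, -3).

∂G₂/∂s = 2*t^2 + 4*t
∂G₁/∂t = 4
Scalar curl = 2*t^2 + 4*t - 4
At (2, -3): 2.

2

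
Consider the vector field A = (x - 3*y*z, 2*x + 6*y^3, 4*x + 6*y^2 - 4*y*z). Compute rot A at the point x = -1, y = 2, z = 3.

(12, -10, 11)

(∇×A)₁ = ∂A₃/∂y − ∂A₂/∂z = 12*y - 4*z
(∇×A)₂ = ∂A₁/∂z − ∂A₃/∂x = -3*y - 4
(∇×A)₃ = ∂A₂/∂x − ∂A₁/∂y = 3*z + 2
∇×A = (12*y - 4*z, -3*y - 4, 3*z + 2)
At (-1, 2, 3): (12, -10, 11).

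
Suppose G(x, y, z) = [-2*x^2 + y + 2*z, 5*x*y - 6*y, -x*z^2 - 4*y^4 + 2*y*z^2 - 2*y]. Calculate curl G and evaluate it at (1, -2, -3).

(∇×G)₁ = ∂G₃/∂y − ∂G₂/∂z = -16*y^3 + 2*z^2 - 2
(∇×G)₂ = ∂G₁/∂z − ∂G₃/∂x = z^2 + 2
(∇×G)₃ = ∂G₂/∂x − ∂G₁/∂y = 5*y - 1
∇×G = (-16*y^3 + 2*z^2 - 2, z^2 + 2, 5*y - 1)
At (1, -2, -3): (144, 11, -11).

(144, 11, -11)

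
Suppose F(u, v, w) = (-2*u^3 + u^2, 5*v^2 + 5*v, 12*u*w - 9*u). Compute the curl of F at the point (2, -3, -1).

(0, 21, 0)

(∇×F)₁ = ∂F₃/∂v − ∂F₂/∂w = 0
(∇×F)₂ = ∂F₁/∂w − ∂F₃/∂u = -12*w + 9
(∇×F)₃ = ∂F₂/∂u − ∂F₁/∂v = 0
∇×F = (0, -12*w + 9, 0)
At (2, -3, -1): (0, 21, 0).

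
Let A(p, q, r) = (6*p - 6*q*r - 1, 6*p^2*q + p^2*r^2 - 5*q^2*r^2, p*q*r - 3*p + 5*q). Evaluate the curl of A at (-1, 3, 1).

(92, -18, -32)

(∇×A)₁ = ∂A₃/∂q − ∂A₂/∂r = -2*p^2*r + p*r + 10*q^2*r + 5
(∇×A)₂ = ∂A₁/∂r − ∂A₃/∂p = -q*r - 6*q + 3
(∇×A)₃ = ∂A₂/∂p − ∂A₁/∂q = 12*p*q + 2*p*r^2 + 6*r
∇×A = (-2*p^2*r + p*r + 10*q^2*r + 5, -q*r - 6*q + 3, 12*p*q + 2*p*r^2 + 6*r)
At (-1, 3, 1): (92, -18, -32).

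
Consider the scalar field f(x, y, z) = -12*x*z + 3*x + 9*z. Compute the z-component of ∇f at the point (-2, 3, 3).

(∇f)_3 = ∂f/∂z = -12*x + 9
At (-2, 3, 3): 33.

33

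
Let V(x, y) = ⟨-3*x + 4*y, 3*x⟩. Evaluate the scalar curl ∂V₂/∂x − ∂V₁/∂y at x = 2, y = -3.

-1

∂V₂/∂x = 3
∂V₁/∂y = 4
Scalar curl = -1
At (2, -3): -1.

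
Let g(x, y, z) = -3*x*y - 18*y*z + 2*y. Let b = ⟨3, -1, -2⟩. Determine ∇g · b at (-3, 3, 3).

124

∂g/∂x = -3*y
∂g/∂y = -3*x - 18*z + 2
∂g/∂z = -18*y
∇g at (-3, 3, 3) = (-9, -43, -54)
∇g · b = (-9)(3) + (-43)(-1) + (-54)(-2) = 124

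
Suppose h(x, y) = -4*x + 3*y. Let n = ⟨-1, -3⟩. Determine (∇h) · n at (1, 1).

-5

∂h/∂x = -4
∂h/∂y = 3
∇h at (1, 1) = (-4, 3)
∇h · n = (-4)(-1) + (3)(-3) = -5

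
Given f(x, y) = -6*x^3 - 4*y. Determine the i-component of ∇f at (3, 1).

(∇f)_1 = ∂f/∂x = -18*x^2
At (3, 1): -162.

-162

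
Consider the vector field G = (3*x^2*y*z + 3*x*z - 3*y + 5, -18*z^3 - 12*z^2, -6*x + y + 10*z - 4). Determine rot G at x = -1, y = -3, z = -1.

(∇×G)₁ = ∂G₃/∂y − ∂G₂/∂z = 54*z^2 + 24*z + 1
(∇×G)₂ = ∂G₁/∂z − ∂G₃/∂x = 3*x^2*y + 3*x + 6
(∇×G)₃ = ∂G₂/∂x − ∂G₁/∂y = -3*x^2*z + 3
∇×G = (54*z^2 + 24*z + 1, 3*x^2*y + 3*x + 6, -3*x^2*z + 3)
At (-1, -3, -1): (31, -6, 6).

(31, -6, 6)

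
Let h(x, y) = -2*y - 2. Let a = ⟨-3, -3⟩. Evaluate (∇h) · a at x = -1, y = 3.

6

∂h/∂x = 0
∂h/∂y = -2
∇h at (-1, 3) = (0, -2)
∇h · a = (0)(-3) + (-2)(-3) = 6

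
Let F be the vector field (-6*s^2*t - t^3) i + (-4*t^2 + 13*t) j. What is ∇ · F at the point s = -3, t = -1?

∂F₁/∂s = -12*s*t
∂F₂/∂t = -8*t + 13
∇·F = -12*s*t - 8*t + 13
At (-3, -1): -15.

-15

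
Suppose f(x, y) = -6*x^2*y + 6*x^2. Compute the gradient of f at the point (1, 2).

(-12, -6)

∂f/∂x = -12*x*y + 12*x
∂f/∂y = -6*x^2
∇f = (-12*x*y + 12*x, -6*x^2)
At (1, 2): (-12, -6).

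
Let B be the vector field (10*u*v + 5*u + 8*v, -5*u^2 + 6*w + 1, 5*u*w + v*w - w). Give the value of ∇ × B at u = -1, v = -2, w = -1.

(-7, 5, 12)

(∇×B)₁ = ∂B₃/∂v − ∂B₂/∂w = w - 6
(∇×B)₂ = ∂B₁/∂w − ∂B₃/∂u = -5*w
(∇×B)₃ = ∂B₂/∂u − ∂B₁/∂v = -20*u - 8
∇×B = (w - 6, -5*w, -20*u - 8)
At (-1, -2, -1): (-7, 5, 12).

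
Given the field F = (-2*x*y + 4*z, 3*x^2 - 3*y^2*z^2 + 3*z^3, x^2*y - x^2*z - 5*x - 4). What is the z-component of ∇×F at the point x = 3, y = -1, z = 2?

24

(∇×F)_3 = ∂F₂/∂x − ∂F₁/∂y
= 6*x − (-2*x)
= 8*x
At (3, -1, 2): 24.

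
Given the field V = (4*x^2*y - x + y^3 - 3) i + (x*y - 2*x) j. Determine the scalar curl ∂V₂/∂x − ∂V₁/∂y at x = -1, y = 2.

∂V₂/∂x = y - 2
∂V₁/∂y = 4*x^2 + 3*y^2
Scalar curl = -4*x^2 - 3*y^2 + y - 2
At (-1, 2): -16.

-16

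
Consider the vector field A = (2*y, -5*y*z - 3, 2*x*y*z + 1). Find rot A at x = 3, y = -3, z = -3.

(-33, -18, -2)

(∇×A)₁ = ∂A₃/∂y − ∂A₂/∂z = 2*x*z + 5*y
(∇×A)₂ = ∂A₁/∂z − ∂A₃/∂x = -2*y*z
(∇×A)₃ = ∂A₂/∂x − ∂A₁/∂y = -2
∇×A = (2*x*z + 5*y, -2*y*z, -2)
At (3, -3, -3): (-33, -18, -2).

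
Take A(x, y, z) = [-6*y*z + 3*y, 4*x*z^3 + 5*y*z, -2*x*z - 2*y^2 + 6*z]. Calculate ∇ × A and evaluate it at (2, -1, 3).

(∇×A)₁ = ∂A₃/∂y − ∂A₂/∂z = -12*x*z^2 - 9*y
(∇×A)₂ = ∂A₁/∂z − ∂A₃/∂x = -6*y + 2*z
(∇×A)₃ = ∂A₂/∂x − ∂A₁/∂y = 4*z^3 + 6*z - 3
∇×A = (-12*x*z^2 - 9*y, -6*y + 2*z, 4*z^3 + 6*z - 3)
At (2, -1, 3): (-207, 12, 123).

(-207, 12, 123)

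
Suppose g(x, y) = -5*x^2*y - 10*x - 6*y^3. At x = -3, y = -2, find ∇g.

(-70, -117)

∂g/∂x = -10*x*y - 10
∂g/∂y = -5*x^2 - 18*y^2
∇g = (-10*x*y - 10, -5*x^2 - 18*y^2)
At (-3, -2): (-70, -117).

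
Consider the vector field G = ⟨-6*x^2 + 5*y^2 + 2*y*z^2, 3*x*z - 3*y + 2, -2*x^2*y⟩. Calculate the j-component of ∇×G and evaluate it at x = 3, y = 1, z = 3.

(∇×G)_2 = ∂G₁/∂z − ∂G₃/∂x
= 4*y*z − (-4*x*y)
= 4*x*y + 4*y*z
At (3, 1, 3): 24.

24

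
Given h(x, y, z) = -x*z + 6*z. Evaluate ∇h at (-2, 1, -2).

∂h/∂x = -z
∂h/∂y = 0
∂h/∂z = -x + 6
∇h = (-z, 0, -x + 6)
At (-2, 1, -2): (2, 0, 8).

(2, 0, 8)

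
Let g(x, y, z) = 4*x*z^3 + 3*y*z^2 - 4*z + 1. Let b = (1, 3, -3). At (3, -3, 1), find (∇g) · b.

∂g/∂x = 4*z^3
∂g/∂y = 3*z^2
∂g/∂z = 12*x*z^2 + 6*y*z - 4
∇g at (3, -3, 1) = (4, 3, 14)
∇g · b = (4)(1) + (3)(3) + (14)(-3) = -29

-29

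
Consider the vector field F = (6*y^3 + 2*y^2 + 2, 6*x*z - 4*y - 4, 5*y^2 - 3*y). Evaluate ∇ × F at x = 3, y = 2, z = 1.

(∇×F)₁ = ∂F₃/∂y − ∂F₂/∂z = -6*x + 10*y - 3
(∇×F)₂ = ∂F₁/∂z − ∂F₃/∂x = 0
(∇×F)₃ = ∂F₂/∂x − ∂F₁/∂y = -18*y^2 - 4*y + 6*z
∇×F = (-6*x + 10*y - 3, 0, -18*y^2 - 4*y + 6*z)
At (3, 2, 1): (-1, 0, -74).

(-1, 0, -74)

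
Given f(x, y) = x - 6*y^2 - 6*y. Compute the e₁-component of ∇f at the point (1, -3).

(∇f)_1 = ∂f/∂x = 1
At (1, -3): 1.

1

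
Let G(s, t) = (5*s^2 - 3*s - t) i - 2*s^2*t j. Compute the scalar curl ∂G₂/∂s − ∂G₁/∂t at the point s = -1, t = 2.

∂G₂/∂s = -4*s*t
∂G₁/∂t = -1
Scalar curl = -4*s*t + 1
At (-1, 2): 9.

9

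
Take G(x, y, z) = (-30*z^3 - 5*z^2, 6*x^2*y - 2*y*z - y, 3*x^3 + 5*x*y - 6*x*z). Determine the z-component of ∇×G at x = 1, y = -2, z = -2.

(∇×G)_3 = ∂G₂/∂x − ∂G₁/∂y
= 12*x*y − (0)
= 12*x*y
At (1, -2, -2): -24.

-24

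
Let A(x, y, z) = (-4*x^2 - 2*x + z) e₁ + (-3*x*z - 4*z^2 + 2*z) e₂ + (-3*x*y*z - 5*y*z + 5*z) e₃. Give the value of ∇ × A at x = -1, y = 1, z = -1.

(-11, -2, 3)

(∇×A)₁ = ∂A₃/∂y − ∂A₂/∂z = -3*x*z + 3*x + 3*z - 2
(∇×A)₂ = ∂A₁/∂z − ∂A₃/∂x = 3*y*z + 1
(∇×A)₃ = ∂A₂/∂x − ∂A₁/∂y = -3*z
∇×A = (-3*x*z + 3*x + 3*z - 2, 3*y*z + 1, -3*z)
At (-1, 1, -1): (-11, -2, 3).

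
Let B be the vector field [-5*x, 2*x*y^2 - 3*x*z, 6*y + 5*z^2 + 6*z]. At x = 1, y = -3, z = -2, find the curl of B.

(∇×B)₁ = ∂B₃/∂y − ∂B₂/∂z = 3*x + 6
(∇×B)₂ = ∂B₁/∂z − ∂B₃/∂x = 0
(∇×B)₃ = ∂B₂/∂x − ∂B₁/∂y = 2*y^2 - 3*z
∇×B = (3*x + 6, 0, 2*y^2 - 3*z)
At (1, -3, -2): (9, 0, 24).

(9, 0, 24)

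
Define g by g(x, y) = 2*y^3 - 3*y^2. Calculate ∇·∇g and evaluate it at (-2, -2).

-30

∂²g/∂x² = 0
∂²g/∂y² = 6*(2*y - 1)
∇²g = 12*y - 6
At (-2, -2): -30.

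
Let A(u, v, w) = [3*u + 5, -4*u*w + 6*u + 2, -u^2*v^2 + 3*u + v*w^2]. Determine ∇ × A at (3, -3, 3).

(75, 51, -6)

(∇×A)₁ = ∂A₃/∂v − ∂A₂/∂w = -2*u^2*v + 4*u + w^2
(∇×A)₂ = ∂A₁/∂w − ∂A₃/∂u = 2*u*v^2 - 3
(∇×A)₃ = ∂A₂/∂u − ∂A₁/∂v = -4*w + 6
∇×A = (-2*u^2*v + 4*u + w^2, 2*u*v^2 - 3, -4*w + 6)
At (3, -3, 3): (75, 51, -6).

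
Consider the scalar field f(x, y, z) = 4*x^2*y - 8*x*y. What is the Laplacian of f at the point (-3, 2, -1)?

∂²f/∂x² = 8*y
∂²f/∂y² = 0
∂²f/∂z² = 0
∇²f = 8*y
At (-3, 2, -1): 16.

16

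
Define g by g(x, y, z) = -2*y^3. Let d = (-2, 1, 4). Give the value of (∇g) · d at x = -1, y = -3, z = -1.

∂g/∂x = 0
∂g/∂y = -6*y^2
∂g/∂z = 0
∇g at (-1, -3, -1) = (0, -54, 0)
∇g · d = (0)(-2) + (-54)(1) + (0)(4) = -54

-54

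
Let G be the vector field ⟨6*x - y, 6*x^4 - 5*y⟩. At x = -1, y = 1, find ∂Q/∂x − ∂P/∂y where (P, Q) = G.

∂G₂/∂x = 24*x^3
∂G₁/∂y = -1
Scalar curl = 24*x^3 + 1
At (-1, 1): -23.

-23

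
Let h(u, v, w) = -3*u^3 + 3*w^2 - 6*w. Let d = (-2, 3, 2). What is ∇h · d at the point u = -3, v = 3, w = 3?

∂h/∂u = -9*u^2
∂h/∂v = 0
∂h/∂w = 6*w - 6
∇h at (-3, 3, 3) = (-81, 0, 12)
∇h · d = (-81)(-2) + (0)(3) + (12)(2) = 186

186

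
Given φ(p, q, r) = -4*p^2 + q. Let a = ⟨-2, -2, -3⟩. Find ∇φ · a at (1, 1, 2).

14

∂φ/∂p = -8*p
∂φ/∂q = 1
∂φ/∂r = 0
∇φ at (1, 1, 2) = (-8, 1, 0)
∇φ · a = (-8)(-2) + (1)(-2) + (0)(-3) = 14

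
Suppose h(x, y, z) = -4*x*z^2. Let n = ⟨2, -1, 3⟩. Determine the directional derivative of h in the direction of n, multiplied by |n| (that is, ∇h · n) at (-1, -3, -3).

∂h/∂x = -4*z^2
∂h/∂y = 0
∂h/∂z = -8*x*z
∇h at (-1, -3, -3) = (-36, 0, -24)
∇h · n = (-36)(2) + (0)(-1) + (-24)(3) = -144

-144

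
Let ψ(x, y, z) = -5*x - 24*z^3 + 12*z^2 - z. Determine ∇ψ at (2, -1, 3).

(-5, 0, -577)

∂ψ/∂x = -5
∂ψ/∂y = 0
∂ψ/∂z = -72*z^2 + 24*z - 1
∇ψ = (-5, 0, -72*z^2 + 24*z - 1)
At (2, -1, 3): (-5, 0, -577).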